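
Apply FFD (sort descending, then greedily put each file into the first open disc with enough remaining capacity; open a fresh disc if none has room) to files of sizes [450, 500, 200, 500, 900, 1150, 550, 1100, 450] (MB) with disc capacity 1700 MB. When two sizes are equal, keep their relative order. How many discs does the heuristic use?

Sorted descending: 1150, 1100, 900, 550, 500, 500, 450, 450, 200.
  1150 → disc 1 (new)  [load 1150/1700]
  1100 → disc 2 (new)  [load 1100/1700]
  900 → disc 3 (new)  [load 900/1700]
  550 → disc 1  [load 1700/1700]
  500 → disc 2  [load 1600/1700]
  500 → disc 3  [load 1400/1700]
  450 → disc 4 (new)  [load 450/1700]
  450 → disc 4  [load 900/1700]
  200 → disc 3  [load 1600/1700]
4 discs opened.

4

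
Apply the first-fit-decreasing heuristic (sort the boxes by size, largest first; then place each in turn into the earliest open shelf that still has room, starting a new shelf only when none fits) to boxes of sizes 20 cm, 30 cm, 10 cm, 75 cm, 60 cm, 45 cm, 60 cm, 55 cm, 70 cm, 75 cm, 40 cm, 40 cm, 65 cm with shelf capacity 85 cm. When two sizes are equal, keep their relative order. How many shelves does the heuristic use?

Sorted descending: 75, 75, 70, 65, 60, 60, 55, 45, 40, 40, 30, 20, 10.
  75 → shelf 1 (new)  [load 75/85]
  75 → shelf 2 (new)  [load 75/85]
  70 → shelf 3 (new)  [load 70/85]
  65 → shelf 4 (new)  [load 65/85]
  60 → shelf 5 (new)  [load 60/85]
  60 → shelf 6 (new)  [load 60/85]
  55 → shelf 7 (new)  [load 55/85]
  45 → shelf 8 (new)  [load 45/85]
  40 → shelf 8  [load 85/85]
  40 → shelf 9 (new)  [load 40/85]
  30 → shelf 7  [load 85/85]
  20 → shelf 4  [load 85/85]
  10 → shelf 1  [load 85/85]
9 shelves opened.

9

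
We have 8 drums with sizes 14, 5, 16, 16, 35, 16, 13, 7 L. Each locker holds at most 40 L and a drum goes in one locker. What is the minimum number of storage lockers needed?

4

Total = 35 + 16 + 16 + 16 + 14 + 13 + 7 + 5 = 122 L.
Lower bound: ⌈122/40⌉ = 4 storage lockers.
A packing using 4 storage lockers:
  locker 1: 35 + 5 = 40
  locker 2: 16 + 16 + 7 = 39
  locker 3: 16 + 14 = 30
  locker 4: 13 = 13
This matches the lower bound, so 4 is optimal.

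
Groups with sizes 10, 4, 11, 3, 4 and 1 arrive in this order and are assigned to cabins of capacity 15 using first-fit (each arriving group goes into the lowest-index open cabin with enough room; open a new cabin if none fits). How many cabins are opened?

3

  10 → cabin 1 (new)  [load 10/15]
  4 → cabin 1  [load 14/15]
  11 → cabin 2 (new)  [load 11/15]
  3 → cabin 2  [load 14/15]
  4 → cabin 3 (new)  [load 4/15]
  1 → cabin 1  [load 15/15]
3 cabins opened.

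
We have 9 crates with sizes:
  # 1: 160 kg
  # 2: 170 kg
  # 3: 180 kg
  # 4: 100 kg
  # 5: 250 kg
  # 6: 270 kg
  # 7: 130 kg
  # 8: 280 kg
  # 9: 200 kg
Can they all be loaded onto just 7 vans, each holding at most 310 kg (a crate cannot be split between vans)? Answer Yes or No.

Yes

A valid assignment using 7 vans:
  van 1: 280 = 280
  van 2: 270 = 270
  van 3: 250 = 250
  van 4: 200 + 100 = 300
  van 5: 180 + 130 = 310
  van 6: 170 = 170
  van 7: 160 = 160
Every load is within 310 kg, so 7 vans suffice.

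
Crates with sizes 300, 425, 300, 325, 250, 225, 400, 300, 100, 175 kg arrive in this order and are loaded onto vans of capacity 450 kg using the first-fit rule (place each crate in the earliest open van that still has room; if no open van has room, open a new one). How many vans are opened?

  300 → van 1 (new)  [load 300/450]
  425 → van 2 (new)  [load 425/450]
  300 → van 3 (new)  [load 300/450]
  325 → van 4 (new)  [load 325/450]
  250 → van 5 (new)  [load 250/450]
  225 → van 6 (new)  [load 225/450]
  400 → van 7 (new)  [load 400/450]
  300 → van 8 (new)  [load 300/450]
  100 → van 1  [load 400/450]
  175 → van 5  [load 425/450]
8 vans opened.

8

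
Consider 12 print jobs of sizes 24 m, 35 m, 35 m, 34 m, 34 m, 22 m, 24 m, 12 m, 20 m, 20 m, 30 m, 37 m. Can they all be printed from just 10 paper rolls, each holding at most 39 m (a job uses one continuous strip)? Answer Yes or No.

Total = 327 m; ⌈327/39⌉ = 9.
11 print jobs each exceed half the capacity and cannot share a roll, forcing at least 11 paper rolls.
At least 11 paper rolls are required, but only 10 are allowed.

No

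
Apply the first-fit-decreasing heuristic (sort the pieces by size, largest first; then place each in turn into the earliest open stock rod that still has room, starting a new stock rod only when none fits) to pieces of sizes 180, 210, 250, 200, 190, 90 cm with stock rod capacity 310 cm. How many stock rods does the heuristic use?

5

Sorted descending: 250, 210, 200, 190, 180, 90.
  250 → stock rod 1 (new)  [load 250/310]
  210 → stock rod 2 (new)  [load 210/310]
  200 → stock rod 3 (new)  [load 200/310]
  190 → stock rod 4 (new)  [load 190/310]
  180 → stock rod 5 (new)  [load 180/310]
  90 → stock rod 2  [load 300/310]
5 stock rods opened.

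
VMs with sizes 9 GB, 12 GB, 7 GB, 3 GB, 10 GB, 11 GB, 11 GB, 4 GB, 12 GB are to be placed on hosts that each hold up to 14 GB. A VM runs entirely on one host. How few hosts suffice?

Total = 12 + 12 + 11 + 11 + 10 + 9 + 7 + 4 + 3 = 79 GB.
Lower bound: ⌈79/14⌉ = 6 hosts.
A packing using 7 hosts:
  host 1: 12 = 12
  host 2: 12 = 12
  host 3: 11 + 3 = 14
  host 4: 11 = 11
  host 5: 10 + 4 = 14
  host 6: 9 = 9
  host 7: 7 = 7
No arrangement into 6 hosts stays within capacity, so 7 is optimal.

7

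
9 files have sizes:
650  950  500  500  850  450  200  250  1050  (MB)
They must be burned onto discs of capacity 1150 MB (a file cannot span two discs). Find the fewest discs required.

5

Total = 1050 + 950 + 850 + 650 + 500 + 500 + 450 + 250 + 200 = 5400 MB.
Lower bound: ⌈5400/1150⌉ = 5 discs.
A packing using 5 discs:
  disc 1: 1050 = 1050
  disc 2: 950 + 200 = 1150
  disc 3: 850 + 250 = 1100
  disc 4: 650 + 500 = 1150
  disc 5: 500 + 450 = 950
This matches the lower bound, so 5 is optimal.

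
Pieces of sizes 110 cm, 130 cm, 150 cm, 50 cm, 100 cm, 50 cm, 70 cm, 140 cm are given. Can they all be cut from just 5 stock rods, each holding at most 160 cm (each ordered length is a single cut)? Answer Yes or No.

Total = 800 cm; ⌈800/160⌉ = 5.
The bound of 5 does not rule out 5, but exhaustive search shows no assignment into 5 stock rods of capacity 160 cm exists — the minimum is 6.

No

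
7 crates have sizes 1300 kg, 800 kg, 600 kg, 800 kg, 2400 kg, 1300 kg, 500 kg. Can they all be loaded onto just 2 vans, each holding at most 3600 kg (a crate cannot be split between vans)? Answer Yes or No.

Total = 7700 kg; ⌈7700/3600⌉ = 3.
At least 3 vans are required, but only 2 are allowed.

No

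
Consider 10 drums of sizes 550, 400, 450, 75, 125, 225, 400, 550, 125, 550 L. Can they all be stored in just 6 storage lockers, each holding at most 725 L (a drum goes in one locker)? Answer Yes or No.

Yes

A valid assignment using 6 storage lockers:
  locker 1: 550 + 125 = 675
  locker 2: 550 + 125 = 675
  locker 3: 550 + 75 = 625
  locker 4: 450 + 225 = 675
  locker 5: 400 = 400
  locker 6: 400 = 400
Every load is within 725 L, so 6 storage lockers suffice.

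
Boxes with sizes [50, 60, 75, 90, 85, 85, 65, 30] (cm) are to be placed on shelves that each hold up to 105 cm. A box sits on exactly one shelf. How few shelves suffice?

7

Total = 90 + 85 + 85 + 75 + 65 + 60 + 50 + 30 = 540 cm.
Lower bound: ⌈540/105⌉ = 6 shelves.
A packing using 7 shelves:
  shelf 1: 90 = 90
  shelf 2: 85 = 85
  shelf 3: 85 = 85
  shelf 4: 75 + 30 = 105
  shelf 5: 65 = 65
  shelf 6: 60 = 60
  shelf 7: 50 = 50
No arrangement into 6 shelves stays within capacity, so 7 is optimal.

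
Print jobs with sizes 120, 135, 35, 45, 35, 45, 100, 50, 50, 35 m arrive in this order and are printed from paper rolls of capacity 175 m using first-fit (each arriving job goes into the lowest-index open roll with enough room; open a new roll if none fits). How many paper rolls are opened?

  120 → roll 1 (new)  [load 120/175]
  135 → roll 2 (new)  [load 135/175]
  35 → roll 1  [load 155/175]
  45 → roll 3 (new)  [load 45/175]
  35 → roll 2  [load 170/175]
  45 → roll 3  [load 90/175]
  100 → roll 4 (new)  [load 100/175]
  50 → roll 3  [load 140/175]
  50 → roll 4  [load 150/175]
  35 → roll 3  [load 175/175]
4 paper rolls opened.

4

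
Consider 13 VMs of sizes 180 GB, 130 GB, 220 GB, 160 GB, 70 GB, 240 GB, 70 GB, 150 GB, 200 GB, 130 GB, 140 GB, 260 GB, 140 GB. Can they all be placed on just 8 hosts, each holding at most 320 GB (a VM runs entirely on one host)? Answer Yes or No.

A valid assignment using 8 hosts:
  host 1: 260 = 260
  host 2: 240 + 70 = 310
  host 3: 220 + 70 = 290
  host 4: 200 = 200
  host 5: 180 + 140 = 320
  host 6: 160 + 150 = 310
  host 7: 140 + 130 = 270
  host 8: 130 = 130
Every load is within 320 GB, so 8 hosts suffice.

Yes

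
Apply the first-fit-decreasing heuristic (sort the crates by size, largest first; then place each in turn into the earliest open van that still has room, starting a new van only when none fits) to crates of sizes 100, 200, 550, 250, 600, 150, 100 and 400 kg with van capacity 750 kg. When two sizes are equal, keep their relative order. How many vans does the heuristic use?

Sorted descending: 600, 550, 400, 250, 200, 150, 100, 100.
  600 → van 1 (new)  [load 600/750]
  550 → van 2 (new)  [load 550/750]
  400 → van 3 (new)  [load 400/750]
  250 → van 3  [load 650/750]
  200 → van 2  [load 750/750]
  150 → van 1  [load 750/750]
  100 → van 3  [load 750/750]
  100 → van 4 (new)  [load 100/750]
4 vans opened.

4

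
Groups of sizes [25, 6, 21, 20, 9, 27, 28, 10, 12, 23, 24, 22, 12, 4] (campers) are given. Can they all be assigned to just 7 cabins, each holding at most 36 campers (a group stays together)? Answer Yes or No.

Total = 243 campers; ⌈243/36⌉ = 7.
8 groups each exceed half the capacity and cannot share a cabin, forcing at least 8 cabins.
At least 8 cabins are required, but only 7 are allowed.

No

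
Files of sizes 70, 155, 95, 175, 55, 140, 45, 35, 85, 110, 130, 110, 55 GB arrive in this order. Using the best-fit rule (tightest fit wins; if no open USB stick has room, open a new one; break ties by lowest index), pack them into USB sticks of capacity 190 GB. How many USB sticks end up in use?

  70 → USB stick 1 (new)  [load 70/190]
  155 → USB stick 2 (new)  [load 155/190]
  95 → USB stick 1  [load 165/190]
  175 → USB stick 3 (new)  [load 175/190]
  55 → USB stick 4 (new)  [load 55/190]
  140 → USB stick 5 (new)  [load 140/190]
  45 → USB stick 5  [load 185/190]
  35 → USB stick 2  [load 190/190]
  85 → USB stick 4  [load 140/190]
  110 → USB stick 6 (new)  [load 110/190]
  130 → USB stick 7 (new)  [load 130/190]
  110 → USB stick 8 (new)  [load 110/190]
  55 → USB stick 7  [load 185/190]
8 USB sticks opened.

8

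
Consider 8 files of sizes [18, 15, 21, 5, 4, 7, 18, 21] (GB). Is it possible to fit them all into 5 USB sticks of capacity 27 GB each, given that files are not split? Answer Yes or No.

A valid assignment using 5 USB sticks:
  USB stick 1: 21 + 5 = 26
  USB stick 2: 21 + 4 = 25
  USB stick 3: 18 + 7 = 25
  USB stick 4: 18 = 18
  USB stick 5: 15 = 15
Every load is within 27 GB, so 5 USB sticks suffice.

Yes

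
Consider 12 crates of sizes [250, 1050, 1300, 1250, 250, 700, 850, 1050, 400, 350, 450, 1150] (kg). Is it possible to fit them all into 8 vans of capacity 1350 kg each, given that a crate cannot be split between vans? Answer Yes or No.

Yes

A valid assignment using 8 vans:
  van 1: 1300 = 1300
  van 2: 1250 = 1250
  van 3: 1150 = 1150
  van 4: 1050 + 250 = 1300
  van 5: 1050 + 250 = 1300
  van 6: 850 + 450 = 1300
  van 7: 700 + 400 = 1100
  van 8: 350 = 350
Every load is within 1350 kg, so 8 vans suffice.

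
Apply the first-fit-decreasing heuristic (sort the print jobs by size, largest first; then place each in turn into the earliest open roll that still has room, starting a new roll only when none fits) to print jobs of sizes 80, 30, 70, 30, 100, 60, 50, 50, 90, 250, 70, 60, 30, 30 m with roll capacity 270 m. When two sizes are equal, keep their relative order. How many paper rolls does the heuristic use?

Sorted descending: 250, 100, 90, 80, 70, 70, 60, 60, 50, 50, 30, 30, 30, 30.
  250 → roll 1 (new)  [load 250/270]
  100 → roll 2 (new)  [load 100/270]
  90 → roll 2  [load 190/270]
  80 → roll 2  [load 270/270]
  70 → roll 3 (new)  [load 70/270]
  70 → roll 3  [load 140/270]
  60 → roll 3  [load 200/270]
  60 → roll 3  [load 260/270]
  50 → roll 4 (new)  [load 50/270]
  50 → roll 4  [load 100/270]
  30 → roll 4  [load 130/270]
  30 → roll 4  [load 160/270]
  30 → roll 4  [load 190/270]
  30 → roll 4  [load 220/270]
4 paper rolls opened.

4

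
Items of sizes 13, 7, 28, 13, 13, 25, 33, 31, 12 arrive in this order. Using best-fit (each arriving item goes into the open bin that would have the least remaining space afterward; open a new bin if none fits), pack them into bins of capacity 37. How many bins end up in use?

6

  13 → bin 1 (new)  [load 13/37]
  7 → bin 1  [load 20/37]
  28 → bin 2 (new)  [load 28/37]
  13 → bin 1  [load 33/37]
  13 → bin 3 (new)  [load 13/37]
  25 → bin 4 (new)  [load 25/37]
  33 → bin 5 (new)  [load 33/37]
  31 → bin 6 (new)  [load 31/37]
  12 → bin 4  [load 37/37]
6 bins opened.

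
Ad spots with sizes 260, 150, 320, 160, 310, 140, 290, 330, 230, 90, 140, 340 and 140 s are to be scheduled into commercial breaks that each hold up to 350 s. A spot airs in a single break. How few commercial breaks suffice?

Total = 340 + 330 + 320 + 310 + 290 + 260 + 230 + 160 + 150 + 140 + 140 + 140 + 90 = 2900 s.
Lower bound: ⌈2900/350⌉ = 9 commercial breaks.
A packing using 10 commercial breaks:
  break 1: 340 = 340
  break 2: 330 = 330
  break 3: 320 = 320
  break 4: 310 = 310
  break 5: 290 = 290
  break 6: 260 + 90 = 350
  break 7: 230 = 230
  break 8: 160 + 150 = 310
  break 9: 140 + 140 = 280
  break 10: 140 = 140
No arrangement into 9 commercial breaks stays within capacity, so 10 is optimal.

10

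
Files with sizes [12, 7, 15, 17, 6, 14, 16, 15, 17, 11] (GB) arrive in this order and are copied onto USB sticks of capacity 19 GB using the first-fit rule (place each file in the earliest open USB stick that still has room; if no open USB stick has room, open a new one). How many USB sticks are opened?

8

  12 → USB stick 1 (new)  [load 12/19]
  7 → USB stick 1  [load 19/19]
  15 → USB stick 2 (new)  [load 15/19]
  17 → USB stick 3 (new)  [load 17/19]
  6 → USB stick 4 (new)  [load 6/19]
  14 → USB stick 5 (new)  [load 14/19]
  16 → USB stick 6 (new)  [load 16/19]
  15 → USB stick 7 (new)  [load 15/19]
  17 → USB stick 8 (new)  [load 17/19]
  11 → USB stick 4  [load 17/19]
8 USB sticks opened.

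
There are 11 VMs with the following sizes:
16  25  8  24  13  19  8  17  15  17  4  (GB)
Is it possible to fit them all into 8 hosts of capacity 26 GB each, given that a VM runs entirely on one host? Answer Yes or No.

Yes

A valid assignment using 8 hosts:
  host 1: 25 = 25
  host 2: 24 = 24
  host 3: 19 + 4 = 23
  host 4: 17 + 8 = 25
  host 5: 17 + 8 = 25
  host 6: 16 = 16
  host 7: 15 = 15
  host 8: 13 = 13
Every load is within 26 GB, so 8 hosts suffice.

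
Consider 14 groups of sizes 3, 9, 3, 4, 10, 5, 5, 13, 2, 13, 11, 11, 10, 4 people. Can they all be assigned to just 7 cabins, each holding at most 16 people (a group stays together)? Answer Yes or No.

A valid assignment using 7 cabins:
  cabin 1: 13 + 3 = 16
  cabin 2: 13 + 3 = 16
  cabin 3: 11 + 5 = 16
  cabin 4: 11 + 5 = 16
  cabin 5: 10 + 4 + 2 = 16
  cabin 6: 10 + 4 = 14
  cabin 7: 9 = 9
Every load is within 16 people, so 7 cabins suffice.

Yes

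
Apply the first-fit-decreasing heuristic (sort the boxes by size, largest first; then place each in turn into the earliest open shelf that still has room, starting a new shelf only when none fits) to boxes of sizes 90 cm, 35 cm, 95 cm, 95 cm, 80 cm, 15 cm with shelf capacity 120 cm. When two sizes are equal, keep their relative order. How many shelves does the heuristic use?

Sorted descending: 95, 95, 90, 80, 35, 15.
  95 → shelf 1 (new)  [load 95/120]
  95 → shelf 2 (new)  [load 95/120]
  90 → shelf 3 (new)  [load 90/120]
  80 → shelf 4 (new)  [load 80/120]
  35 → shelf 4  [load 115/120]
  15 → shelf 1  [load 110/120]
4 shelves opened.

4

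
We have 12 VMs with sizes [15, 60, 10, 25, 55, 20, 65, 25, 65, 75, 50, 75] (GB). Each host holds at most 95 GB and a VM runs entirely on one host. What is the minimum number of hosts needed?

Total = 75 + 75 + 65 + 65 + 60 + 55 + 50 + 25 + 25 + 20 + 15 + 10 = 540 GB.
Lower bound: ⌈540/95⌉ = 6 hosts.
Also, 7 VMs each exceed 95/2 GB, and no two of those can share a host, so at least 7 hosts are needed.
A packing using 7 hosts:
  host 1: 75 + 20 = 95
  host 2: 75 + 15 = 90
  host 3: 65 + 25 = 90
  host 4: 65 + 25 = 90
  host 5: 60 + 10 = 70
  host 6: 55 = 55
  host 7: 50 = 50
This matches the lower bound, so 7 is optimal.

7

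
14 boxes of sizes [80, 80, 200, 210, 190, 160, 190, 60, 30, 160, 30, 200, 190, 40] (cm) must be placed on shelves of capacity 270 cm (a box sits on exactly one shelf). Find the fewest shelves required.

8

Total = 210 + 200 + 200 + 190 + 190 + 190 + 160 + 160 + 80 + 80 + 60 + 40 + 30 + 30 = 1820 cm.
Lower bound: ⌈1820/270⌉ = 7 shelves.
Also, 8 boxes each exceed 135 cm, and no two of those can share a shelf, so at least 8 shelves are needed.
A packing using 8 shelves:
  shelf 1: 210 + 60 = 270
  shelf 2: 200 + 40 + 30 = 270
  shelf 3: 200 + 30 = 230
  shelf 4: 190 + 80 = 270
  shelf 5: 190 + 80 = 270
  shelf 6: 190 = 190
  shelf 7: 160 = 160
  shelf 8: 160 = 160
This matches the lower bound, so 8 is optimal.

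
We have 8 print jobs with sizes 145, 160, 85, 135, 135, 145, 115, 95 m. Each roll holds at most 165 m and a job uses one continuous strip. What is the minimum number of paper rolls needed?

Total = 160 + 145 + 145 + 135 + 135 + 115 + 95 + 85 = 1015 m.
Lower bound: ⌈1015/165⌉ = 7 paper rolls.
Also, 8 print jobs each exceed 165/2 m, and no two of those can share a roll, so at least 8 paper rolls are needed.
A packing using 8 paper rolls:
  roll 1: 160 = 160
  roll 2: 145 = 145
  roll 3: 145 = 145
  roll 4: 135 = 135
  roll 5: 135 = 135
  roll 6: 115 = 115
  roll 7: 95 = 95
  roll 8: 85 = 85
This matches the lower bound, so 8 is optimal.

8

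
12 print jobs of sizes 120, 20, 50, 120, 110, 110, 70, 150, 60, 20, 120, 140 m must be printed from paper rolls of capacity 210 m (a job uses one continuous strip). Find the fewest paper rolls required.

7

Total = 150 + 140 + 120 + 120 + 120 + 110 + 110 + 70 + 60 + 50 + 20 + 20 = 1090 m.
Lower bound: ⌈1090/210⌉ = 6 paper rolls.
Also, 7 print jobs each exceed 105 m, and no two of those can share a roll, so at least 7 paper rolls are needed.
A packing using 7 paper rolls:
  roll 1: 150 + 60 = 210
  roll 2: 140 + 70 = 210
  roll 3: 120 + 50 + 20 + 20 = 210
  roll 4: 120 = 120
  roll 5: 120 = 120
  roll 6: 110 = 110
  roll 7: 110 = 110
This matches the lower bound, so 7 is optimal.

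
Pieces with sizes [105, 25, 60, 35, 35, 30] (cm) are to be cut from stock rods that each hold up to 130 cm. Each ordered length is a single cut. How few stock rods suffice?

3

Total = 105 + 60 + 35 + 35 + 30 + 25 = 290 cm.
Lower bound: ⌈290/130⌉ = 3 stock rods.
A packing using 3 stock rods:
  stock rod 1: 105 + 25 = 130
  stock rod 2: 60 + 35 + 35 = 130
  stock rod 3: 30 = 30
This matches the lower bound, so 3 is optimal.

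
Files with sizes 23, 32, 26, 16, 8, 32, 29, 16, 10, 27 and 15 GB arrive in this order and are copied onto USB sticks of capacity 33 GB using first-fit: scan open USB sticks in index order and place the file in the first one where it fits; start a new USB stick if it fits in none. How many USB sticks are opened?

  23 → USB stick 1 (new)  [load 23/33]
  32 → USB stick 2 (new)  [load 32/33]
  26 → USB stick 3 (new)  [load 26/33]
  16 → USB stick 4 (new)  [load 16/33]
  8 → USB stick 1  [load 31/33]
  32 → USB stick 5 (new)  [load 32/33]
  29 → USB stick 6 (new)  [load 29/33]
  16 → USB stick 4  [load 32/33]
  10 → USB stick 7 (new)  [load 10/33]
  27 → USB stick 8 (new)  [load 27/33]
  15 → USB stick 7  [load 25/33]
8 USB sticks opened.

8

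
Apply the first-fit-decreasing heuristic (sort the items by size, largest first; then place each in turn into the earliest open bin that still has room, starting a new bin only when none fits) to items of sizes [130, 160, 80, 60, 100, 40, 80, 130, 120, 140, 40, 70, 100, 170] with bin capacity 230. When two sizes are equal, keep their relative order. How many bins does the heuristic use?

7

Sorted descending: 170, 160, 140, 130, 130, 120, 100, 100, 80, 80, 70, 60, 40, 40.
  170 → bin 1 (new)  [load 170/230]
  160 → bin 2 (new)  [load 160/230]
  140 → bin 3 (new)  [load 140/230]
  130 → bin 4 (new)  [load 130/230]
  130 → bin 5 (new)  [load 130/230]
  120 → bin 6 (new)  [load 120/230]
  100 → bin 4  [load 230/230]
  100 → bin 5  [load 230/230]
  80 → bin 3  [load 220/230]
  80 → bin 6  [load 200/230]
  70 → bin 2  [load 230/230]
  60 → bin 1  [load 230/230]
  40 → bin 7 (new)  [load 40/230]
  40 → bin 7  [load 80/230]
7 bins opened.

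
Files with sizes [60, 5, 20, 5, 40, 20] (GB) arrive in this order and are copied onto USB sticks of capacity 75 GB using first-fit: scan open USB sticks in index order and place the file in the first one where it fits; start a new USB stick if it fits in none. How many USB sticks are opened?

3

  60 → USB stick 1 (new)  [load 60/75]
  5 → USB stick 1  [load 65/75]
  20 → USB stick 2 (new)  [load 20/75]
  5 → USB stick 1  [load 70/75]
  40 → USB stick 2  [load 60/75]
  20 → USB stick 3 (new)  [load 20/75]
3 USB sticks opened.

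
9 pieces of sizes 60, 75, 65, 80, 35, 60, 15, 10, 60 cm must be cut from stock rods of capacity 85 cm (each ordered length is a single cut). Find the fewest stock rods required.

Total = 80 + 75 + 65 + 60 + 60 + 60 + 35 + 15 + 10 = 460 cm.
Lower bound: ⌈460/85⌉ = 6 stock rods.
A packing using 7 stock rods:
  stock rod 1: 80 = 80
  stock rod 2: 75 + 10 = 85
  stock rod 3: 65 + 15 = 80
  stock rod 4: 60 = 60
  stock rod 5: 60 = 60
  stock rod 6: 60 = 60
  stock rod 7: 35 = 35
No arrangement into 6 stock rods stays within capacity, so 7 is optimal.

7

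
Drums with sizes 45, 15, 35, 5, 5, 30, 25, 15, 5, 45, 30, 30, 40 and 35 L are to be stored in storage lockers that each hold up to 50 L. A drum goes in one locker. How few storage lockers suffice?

9

Total = 45 + 45 + 40 + 35 + 35 + 30 + 30 + 30 + 25 + 15 + 15 + 5 + 5 + 5 = 360 L.
Lower bound: ⌈360/50⌉ = 8 storage lockers.
A packing using 9 storage lockers:
  locker 1: 45 + 5 = 50
  locker 2: 45 + 5 = 50
  locker 3: 40 + 5 = 45
  locker 4: 35 + 15 = 50
  locker 5: 35 + 15 = 50
  locker 6: 30 = 30
  locker 7: 30 = 30
  locker 8: 30 = 30
  locker 9: 25 = 25
No arrangement into 8 storage lockers stays within capacity, so 9 is optimal.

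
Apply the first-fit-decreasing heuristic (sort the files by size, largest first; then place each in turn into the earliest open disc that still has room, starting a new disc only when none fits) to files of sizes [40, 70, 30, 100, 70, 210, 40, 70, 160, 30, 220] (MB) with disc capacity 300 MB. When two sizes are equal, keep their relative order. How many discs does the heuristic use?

Sorted descending: 220, 210, 160, 100, 70, 70, 70, 40, 40, 30, 30.
  220 → disc 1 (new)  [load 220/300]
  210 → disc 2 (new)  [load 210/300]
  160 → disc 3 (new)  [load 160/300]
  100 → disc 3  [load 260/300]
  70 → disc 1  [load 290/300]
  70 → disc 2  [load 280/300]
  70 → disc 4 (new)  [load 70/300]
  40 → disc 3  [load 300/300]
  40 → disc 4  [load 110/300]
  30 → disc 4  [load 140/300]
  30 → disc 4  [load 170/300]
4 discs opened.

4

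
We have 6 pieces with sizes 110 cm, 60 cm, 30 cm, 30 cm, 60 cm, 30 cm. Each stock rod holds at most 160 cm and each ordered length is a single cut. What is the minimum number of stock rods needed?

3

Total = 110 + 60 + 60 + 30 + 30 + 30 = 320 cm.
Lower bound: ⌈320/160⌉ = 2 stock rods.
A packing using 3 stock rods:
  stock rod 1: 110 + 30 = 140
  stock rod 2: 60 + 60 + 30 = 150
  stock rod 3: 30 = 30
No arrangement into 2 stock rods stays within capacity, so 3 is optimal.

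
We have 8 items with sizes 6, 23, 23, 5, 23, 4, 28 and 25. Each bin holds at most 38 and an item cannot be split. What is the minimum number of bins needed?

5

Total = 28 + 25 + 23 + 23 + 23 + 6 + 5 + 4 = 137.
Lower bound: ⌈137/38⌉ = 4 bins.
Also, 5 items each exceed 19, and no two of those can share a bin, so at least 5 bins are needed.
A packing using 5 bins:
  bin 1: 28 + 6 + 4 = 38
  bin 2: 25 + 5 = 30
  bin 3: 23 = 23
  bin 4: 23 = 23
  bin 5: 23 = 23
This matches the lower bound, so 5 is optimal.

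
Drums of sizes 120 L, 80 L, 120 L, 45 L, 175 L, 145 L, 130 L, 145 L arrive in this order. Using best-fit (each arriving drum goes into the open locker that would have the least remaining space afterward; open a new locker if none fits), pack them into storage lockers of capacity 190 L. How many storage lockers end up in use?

  120 → locker 1 (new)  [load 120/190]
  80 → locker 2 (new)  [load 80/190]
  120 → locker 3 (new)  [load 120/190]
  45 → locker 1  [load 165/190]
  175 → locker 4 (new)  [load 175/190]
  145 → locker 5 (new)  [load 145/190]
  130 → locker 6 (new)  [load 130/190]
  145 → locker 7 (new)  [load 145/190]
7 storage lockers opened.

7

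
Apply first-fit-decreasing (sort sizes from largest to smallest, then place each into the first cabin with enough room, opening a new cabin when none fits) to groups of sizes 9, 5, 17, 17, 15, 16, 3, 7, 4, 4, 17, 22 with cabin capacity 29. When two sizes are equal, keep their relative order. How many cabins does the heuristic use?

6

Sorted descending: 22, 17, 17, 17, 16, 15, 9, 7, 5, 4, 4, 3.
  22 → cabin 1 (new)  [load 22/29]
  17 → cabin 2 (new)  [load 17/29]
  17 → cabin 3 (new)  [load 17/29]
  17 → cabin 4 (new)  [load 17/29]
  16 → cabin 5 (new)  [load 16/29]
  15 → cabin 6 (new)  [load 15/29]
  9 → cabin 2  [load 26/29]
  7 → cabin 1  [load 29/29]
  5 → cabin 3  [load 22/29]
  4 → cabin 3  [load 26/29]
  4 → cabin 4  [load 21/29]
  3 → cabin 2  [load 29/29]
6 cabins opened.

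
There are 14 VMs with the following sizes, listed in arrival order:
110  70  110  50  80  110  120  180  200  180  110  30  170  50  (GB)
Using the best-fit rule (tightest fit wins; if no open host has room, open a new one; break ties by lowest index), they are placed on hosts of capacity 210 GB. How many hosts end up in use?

9

  110 → host 1 (new)  [load 110/210]
  70 → host 1  [load 180/210]
  110 → host 2 (new)  [load 110/210]
  50 → host 2  [load 160/210]
  80 → host 3 (new)  [load 80/210]
  110 → host 3  [load 190/210]
  120 → host 4 (new)  [load 120/210]
  180 → host 5 (new)  [load 180/210]
  200 → host 6 (new)  [load 200/210]
  180 → host 7 (new)  [load 180/210]
  110 → host 8 (new)  [load 110/210]
  30 → host 1  [load 210/210]
  170 → host 9 (new)  [load 170/210]
  50 → host 2  [load 210/210]
9 hosts opened.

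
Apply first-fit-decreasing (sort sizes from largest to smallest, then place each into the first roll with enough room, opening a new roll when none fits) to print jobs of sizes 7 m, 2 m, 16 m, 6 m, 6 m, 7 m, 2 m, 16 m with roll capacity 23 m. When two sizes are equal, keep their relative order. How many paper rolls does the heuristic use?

3

Sorted descending: 16, 16, 7, 7, 6, 6, 2, 2.
  16 → roll 1 (new)  [load 16/23]
  16 → roll 2 (new)  [load 16/23]
  7 → roll 1  [load 23/23]
  7 → roll 2  [load 23/23]
  6 → roll 3 (new)  [load 6/23]
  6 → roll 3  [load 12/23]
  2 → roll 3  [load 14/23]
  2 → roll 3  [load 16/23]
3 paper rolls opened.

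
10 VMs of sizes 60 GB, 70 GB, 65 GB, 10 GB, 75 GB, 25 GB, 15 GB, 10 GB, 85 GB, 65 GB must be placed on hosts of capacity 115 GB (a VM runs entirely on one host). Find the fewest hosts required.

Total = 85 + 75 + 70 + 65 + 65 + 60 + 25 + 15 + 10 + 10 = 480 GB.
Lower bound: ⌈480/115⌉ = 5 hosts.
Also, 6 VMs each exceed 115/2 GB, and no two of those can share a host, so at least 6 hosts are needed.
A packing using 6 hosts:
  host 1: 85 + 25 = 110
  host 2: 75 + 15 + 10 + 10 = 110
  host 3: 70 = 70
  host 4: 65 = 65
  host 5: 65 = 65
  host 6: 60 = 60
This matches the lower bound, so 6 is optimal.

6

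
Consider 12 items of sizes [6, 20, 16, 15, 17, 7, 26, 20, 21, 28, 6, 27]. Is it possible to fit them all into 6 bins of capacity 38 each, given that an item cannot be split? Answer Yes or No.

A valid assignment using 6 bins:
  bin 1: 28 + 7 = 35
  bin 2: 27 + 6 = 33
  bin 3: 26 + 6 = 32
  bin 4: 21 + 17 = 38
  bin 5: 20 + 16 = 36
  bin 6: 20 + 15 = 35
Every load is within 38, so 6 bins suffice.

Yes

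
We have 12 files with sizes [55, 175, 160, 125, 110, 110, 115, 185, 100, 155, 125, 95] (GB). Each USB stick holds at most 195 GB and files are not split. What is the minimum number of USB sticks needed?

Total = 185 + 175 + 160 + 155 + 125 + 125 + 115 + 110 + 110 + 100 + 95 + 55 = 1510 GB.
Lower bound: ⌈1510/195⌉ = 8 USB sticks.
Also, 10 files each exceed 195/2 GB, and no two of those can share a USB stick, so at least 10 USB sticks are needed.
A packing using 10 USB sticks:
  USB stick 1: 185 = 185
  USB stick 2: 175 = 175
  USB stick 3: 160 = 160
  USB stick 4: 155 = 155
  USB stick 5: 125 + 55 = 180
  USB stick 6: 125 = 125
  USB stick 7: 115 = 115
  USB stick 8: 110 = 110
  USB stick 9: 110 = 110
  USB stick 10: 100 + 95 = 195
This matches the lower bound, so 10 is optimal.

10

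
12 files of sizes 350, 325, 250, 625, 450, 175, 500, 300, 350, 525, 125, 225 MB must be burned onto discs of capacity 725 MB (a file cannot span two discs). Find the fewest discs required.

Total = 625 + 525 + 500 + 450 + 350 + 350 + 325 + 300 + 250 + 225 + 175 + 125 = 4200 MB.
Lower bound: ⌈4200/725⌉ = 6 discs.
A packing using 7 discs:
  disc 1: 625 = 625
  disc 2: 525 + 175 = 700
  disc 3: 500 + 225 = 725
  disc 4: 450 + 250 = 700
  disc 5: 350 + 350 = 700
  disc 6: 325 + 300 = 625
  disc 7: 125 = 125
No arrangement into 6 discs stays within capacity, so 7 is optimal.

7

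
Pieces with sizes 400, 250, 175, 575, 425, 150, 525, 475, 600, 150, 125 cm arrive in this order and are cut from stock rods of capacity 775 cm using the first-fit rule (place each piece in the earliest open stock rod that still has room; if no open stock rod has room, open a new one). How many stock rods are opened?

  400 → stock rod 1 (new)  [load 400/775]
  250 → stock rod 1  [load 650/775]
  175 → stock rod 2 (new)  [load 175/775]
  575 → stock rod 2  [load 750/775]
  425 → stock rod 3 (new)  [load 425/775]
  150 → stock rod 3  [load 575/775]
  525 → stock rod 4 (new)  [load 525/775]
  475 → stock rod 5 (new)  [load 475/775]
  600 → stock rod 6 (new)  [load 600/775]
  150 → stock rod 3  [load 725/775]
  125 → stock rod 1  [load 775/775]
6 stock rods opened.

6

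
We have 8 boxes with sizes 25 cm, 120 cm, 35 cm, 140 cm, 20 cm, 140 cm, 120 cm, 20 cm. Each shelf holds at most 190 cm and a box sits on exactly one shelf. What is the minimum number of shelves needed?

Total = 140 + 140 + 120 + 120 + 35 + 25 + 20 + 20 = 620 cm.
Lower bound: ⌈620/190⌉ = 4 shelves.
A packing using 4 shelves:
  shelf 1: 140 + 35 = 175
  shelf 2: 140 + 25 + 20 = 185
  shelf 3: 120 + 20 = 140
  shelf 4: 120 = 120
This matches the lower bound, so 4 is optimal.

4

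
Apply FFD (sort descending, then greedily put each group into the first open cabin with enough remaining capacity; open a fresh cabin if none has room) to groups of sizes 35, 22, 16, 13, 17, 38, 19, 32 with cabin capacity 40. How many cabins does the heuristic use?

6

Sorted descending: 38, 35, 32, 22, 19, 17, 16, 13.
  38 → cabin 1 (new)  [load 38/40]
  35 → cabin 2 (new)  [load 35/40]
  32 → cabin 3 (new)  [load 32/40]
  22 → cabin 4 (new)  [load 22/40]
  19 → cabin 5 (new)  [load 19/40]
  17 → cabin 4  [load 39/40]
  16 → cabin 5  [load 35/40]
  13 → cabin 6 (new)  [load 13/40]
6 cabins opened.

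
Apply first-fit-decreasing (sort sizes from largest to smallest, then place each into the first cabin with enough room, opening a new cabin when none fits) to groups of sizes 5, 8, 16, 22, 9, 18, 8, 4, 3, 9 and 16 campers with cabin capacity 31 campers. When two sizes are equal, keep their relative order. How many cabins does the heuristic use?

4

Sorted descending: 22, 18, 16, 16, 9, 9, 8, 8, 5, 4, 3.
  22 → cabin 1 (new)  [load 22/31]
  18 → cabin 2 (new)  [load 18/31]
  16 → cabin 3 (new)  [load 16/31]
  16 → cabin 4 (new)  [load 16/31]
  9 → cabin 1  [load 31/31]
  9 → cabin 2  [load 27/31]
  8 → cabin 3  [load 24/31]
  8 → cabin 4  [load 24/31]
  5 → cabin 3  [load 29/31]
  4 → cabin 2  [load 31/31]
  3 → cabin 4  [load 27/31]
4 cabins opened.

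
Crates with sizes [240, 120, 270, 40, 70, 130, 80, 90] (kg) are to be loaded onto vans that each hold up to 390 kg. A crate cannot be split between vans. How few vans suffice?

3

Total = 270 + 240 + 130 + 120 + 90 + 80 + 70 + 40 = 1040 kg.
Lower bound: ⌈1040/390⌉ = 3 vans.
A packing using 3 vans:
  van 1: 270 + 120 = 390
  van 2: 240 + 130 = 370
  van 3: 90 + 80 + 70 + 40 = 280
This matches the lower bound, so 3 is optimal.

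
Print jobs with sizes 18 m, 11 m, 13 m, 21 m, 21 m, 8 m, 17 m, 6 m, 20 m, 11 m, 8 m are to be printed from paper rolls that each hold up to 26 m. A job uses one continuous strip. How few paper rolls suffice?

7

Total = 21 + 21 + 20 + 18 + 17 + 13 + 11 + 11 + 8 + 8 + 6 = 154 m.
Lower bound: ⌈154/26⌉ = 6 paper rolls.
A packing using 7 paper rolls:
  roll 1: 21 = 21
  roll 2: 21 = 21
  roll 3: 20 + 6 = 26
  roll 4: 18 + 8 = 26
  roll 5: 17 + 8 = 25
  roll 6: 13 + 11 = 24
  roll 7: 11 = 11
No arrangement into 6 paper rolls stays within capacity, so 7 is optimal.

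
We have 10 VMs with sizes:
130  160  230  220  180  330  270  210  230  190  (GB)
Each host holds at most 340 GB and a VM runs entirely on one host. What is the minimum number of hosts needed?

8

Total = 330 + 270 + 230 + 230 + 220 + 210 + 190 + 180 + 160 + 130 = 2150 GB.
Lower bound: ⌈2150/340⌉ = 7 hosts.
Also, 8 VMs each exceed 170 GB, and no two of those can share a host, so at least 8 hosts are needed.
A packing using 8 hosts:
  host 1: 330 = 330
  host 2: 270 = 270
  host 3: 230 = 230
  host 4: 230 = 230
  host 5: 220 = 220
  host 6: 210 + 130 = 340
  host 7: 190 = 190
  host 8: 180 + 160 = 340
This matches the lower bound, so 8 is optimal.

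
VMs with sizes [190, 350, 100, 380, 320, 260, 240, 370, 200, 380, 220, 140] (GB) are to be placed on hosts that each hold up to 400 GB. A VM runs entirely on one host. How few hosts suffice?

9

Total = 380 + 380 + 370 + 350 + 320 + 260 + 240 + 220 + 200 + 190 + 140 + 100 = 3150 GB.
Lower bound: ⌈3150/400⌉ = 8 hosts.
A packing using 9 hosts:
  host 1: 380 = 380
  host 2: 380 = 380
  host 3: 370 = 370
  host 4: 350 = 350
  host 5: 320 = 320
  host 6: 260 + 140 = 400
  host 7: 240 + 100 = 340
  host 8: 220 = 220
  host 9: 200 + 190 = 390
No arrangement into 8 hosts stays within capacity, so 9 is optimal.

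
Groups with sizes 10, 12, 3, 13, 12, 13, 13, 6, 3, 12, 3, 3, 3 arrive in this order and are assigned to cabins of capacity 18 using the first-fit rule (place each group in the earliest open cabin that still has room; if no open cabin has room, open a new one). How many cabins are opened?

7

  10 → cabin 1 (new)  [load 10/18]
  12 → cabin 2 (new)  [load 12/18]
  3 → cabin 1  [load 13/18]
  13 → cabin 3 (new)  [load 13/18]
  12 → cabin 4 (new)  [load 12/18]
  13 → cabin 5 (new)  [load 13/18]
  13 → cabin 6 (new)  [load 13/18]
  6 → cabin 2  [load 18/18]
  3 → cabin 1  [load 16/18]
  12 → cabin 7 (new)  [load 12/18]
  3 → cabin 3  [load 16/18]
  3 → cabin 4  [load 15/18]
  3 → cabin 4  [load 18/18]
7 cabins opened.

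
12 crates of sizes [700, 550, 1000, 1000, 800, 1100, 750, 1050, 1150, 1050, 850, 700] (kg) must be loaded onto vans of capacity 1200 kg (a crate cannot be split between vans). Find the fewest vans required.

Total = 1150 + 1100 + 1050 + 1050 + 1000 + 1000 + 850 + 800 + 750 + 700 + 700 + 550 = 10700 kg.
Lower bound: ⌈10700/1200⌉ = 9 vans.
Also, 11 crates each exceed 600 kg, and no two of those can share a van, so at least 11 vans are needed.
A packing using 12 vans:
  van 1: 1150 = 1150
  van 2: 1100 = 1100
  van 3: 1050 = 1050
  van 4: 1050 = 1050
  van 5: 1000 = 1000
  van 6: 1000 = 1000
  van 7: 850 = 850
  van 8: 800 = 800
  van 9: 750 = 750
  van 10: 700 = 700
  van 11: 700 = 700
  van 12: 550 = 550
No arrangement into 11 vans stays within capacity, so 12 is optimal.

12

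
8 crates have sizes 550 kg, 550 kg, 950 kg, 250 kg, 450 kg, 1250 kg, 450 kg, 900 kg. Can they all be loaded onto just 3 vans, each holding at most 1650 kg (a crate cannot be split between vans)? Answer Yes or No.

No

Total = 5350 kg; ⌈5350/1650⌉ = 4.
At least 4 vans are required, but only 3 are allowed.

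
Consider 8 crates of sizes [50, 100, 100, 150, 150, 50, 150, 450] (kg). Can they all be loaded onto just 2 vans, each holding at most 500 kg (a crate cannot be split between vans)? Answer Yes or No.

No

Total = 1200 kg; ⌈1200/500⌉ = 3.
At least 3 vans are required, but only 2 are allowed.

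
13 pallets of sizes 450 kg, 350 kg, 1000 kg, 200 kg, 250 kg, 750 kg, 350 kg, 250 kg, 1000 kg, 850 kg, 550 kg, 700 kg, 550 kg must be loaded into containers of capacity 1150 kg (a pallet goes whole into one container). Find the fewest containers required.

7

Total = 1000 + 1000 + 850 + 750 + 700 + 550 + 550 + 450 + 350 + 350 + 250 + 250 + 200 = 7250 kg.
Lower bound: ⌈7250/1150⌉ = 7 containers.
A packing using 7 containers:
  container 1: 1000 = 1000
  container 2: 1000 = 1000
  container 3: 850 + 250 = 1100
  container 4: 750 + 350 = 1100
  container 5: 700 + 450 = 1150
  container 6: 550 + 550 = 1100
  container 7: 350 + 250 + 200 = 800
This matches the lower bound, so 7 is optimal.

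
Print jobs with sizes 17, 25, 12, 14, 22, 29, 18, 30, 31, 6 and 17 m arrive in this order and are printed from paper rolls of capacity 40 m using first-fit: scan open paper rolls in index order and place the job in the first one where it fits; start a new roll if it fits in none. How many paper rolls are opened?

  17 → roll 1 (new)  [load 17/40]
  25 → roll 2 (new)  [load 25/40]
  12 → roll 1  [load 29/40]
  14 → roll 2  [load 39/40]
  22 → roll 3 (new)  [load 22/40]
  29 → roll 4 (new)  [load 29/40]
  18 → roll 3  [load 40/40]
  30 → roll 5 (new)  [load 30/40]
  31 → roll 6 (new)  [load 31/40]
  6 → roll 1  [load 35/40]
  17 → roll 7 (new)  [load 17/40]
7 paper rolls opened.

7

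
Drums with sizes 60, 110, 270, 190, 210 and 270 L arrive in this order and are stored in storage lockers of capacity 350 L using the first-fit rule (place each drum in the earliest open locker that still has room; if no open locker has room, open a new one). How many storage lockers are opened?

5

  60 → locker 1 (new)  [load 60/350]
  110 → locker 1  [load 170/350]
  270 → locker 2 (new)  [load 270/350]
  190 → locker 3 (new)  [load 190/350]
  210 → locker 4 (new)  [load 210/350]
  270 → locker 5 (new)  [load 270/350]
5 storage lockers opened.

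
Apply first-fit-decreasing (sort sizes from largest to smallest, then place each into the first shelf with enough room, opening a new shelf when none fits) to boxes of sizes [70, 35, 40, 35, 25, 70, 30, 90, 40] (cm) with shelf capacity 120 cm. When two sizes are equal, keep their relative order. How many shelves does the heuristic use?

4

Sorted descending: 90, 70, 70, 40, 40, 35, 35, 30, 25.
  90 → shelf 1 (new)  [load 90/120]
  70 → shelf 2 (new)  [load 70/120]
  70 → shelf 3 (new)  [load 70/120]
  40 → shelf 2  [load 110/120]
  40 → shelf 3  [load 110/120]
  35 → shelf 4 (new)  [load 35/120]
  35 → shelf 4  [load 70/120]
  30 → shelf 1  [load 120/120]
  25 → shelf 4  [load 95/120]
4 shelves opened.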